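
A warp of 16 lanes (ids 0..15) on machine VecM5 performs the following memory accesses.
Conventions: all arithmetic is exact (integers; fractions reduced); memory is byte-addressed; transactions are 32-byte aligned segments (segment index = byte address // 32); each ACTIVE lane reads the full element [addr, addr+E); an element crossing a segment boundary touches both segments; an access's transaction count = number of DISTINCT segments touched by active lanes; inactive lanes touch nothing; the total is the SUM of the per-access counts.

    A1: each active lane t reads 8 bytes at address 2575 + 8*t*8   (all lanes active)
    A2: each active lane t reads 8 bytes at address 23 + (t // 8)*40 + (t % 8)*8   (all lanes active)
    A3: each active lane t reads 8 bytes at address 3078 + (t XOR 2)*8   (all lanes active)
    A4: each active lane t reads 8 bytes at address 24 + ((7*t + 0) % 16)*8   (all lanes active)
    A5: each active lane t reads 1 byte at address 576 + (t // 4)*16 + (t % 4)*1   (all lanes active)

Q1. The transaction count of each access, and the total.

A1: 16 transactions
A2: 4 transactions
A3: 5 transactions
A4: 5 transactions
A5: 2 transactions

Answer: 16,4,5,5,2; total 32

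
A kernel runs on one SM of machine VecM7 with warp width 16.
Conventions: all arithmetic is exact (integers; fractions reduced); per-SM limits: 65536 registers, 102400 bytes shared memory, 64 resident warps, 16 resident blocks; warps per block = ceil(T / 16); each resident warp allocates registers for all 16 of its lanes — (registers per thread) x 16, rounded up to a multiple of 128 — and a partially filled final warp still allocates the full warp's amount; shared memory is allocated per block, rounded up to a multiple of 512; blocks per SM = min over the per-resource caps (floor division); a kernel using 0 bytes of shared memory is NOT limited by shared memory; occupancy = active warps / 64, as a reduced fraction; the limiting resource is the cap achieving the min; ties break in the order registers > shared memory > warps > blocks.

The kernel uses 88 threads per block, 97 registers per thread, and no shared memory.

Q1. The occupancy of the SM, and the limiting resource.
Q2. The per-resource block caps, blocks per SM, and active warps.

Answer: occupancy 9/16, limited by registers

registers: 6 blocks
shared memory: no limit (kernel uses none)
warps: 10 blocks
blocks: 16 blocks

Answer: 6 blocks, 36 active warps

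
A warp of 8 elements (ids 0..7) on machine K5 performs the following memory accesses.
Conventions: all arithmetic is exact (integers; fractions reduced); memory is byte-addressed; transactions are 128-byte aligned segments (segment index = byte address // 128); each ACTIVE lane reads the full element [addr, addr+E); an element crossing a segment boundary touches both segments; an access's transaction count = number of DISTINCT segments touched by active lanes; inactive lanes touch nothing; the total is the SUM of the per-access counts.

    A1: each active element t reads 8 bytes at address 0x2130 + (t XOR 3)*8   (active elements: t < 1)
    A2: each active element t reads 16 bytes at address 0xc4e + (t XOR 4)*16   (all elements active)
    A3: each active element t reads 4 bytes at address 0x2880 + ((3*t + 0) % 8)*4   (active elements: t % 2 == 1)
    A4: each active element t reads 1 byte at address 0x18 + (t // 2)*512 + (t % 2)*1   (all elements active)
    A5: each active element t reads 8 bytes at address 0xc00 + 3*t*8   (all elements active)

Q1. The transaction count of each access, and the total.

A1: 1 transaction
A2: 2 transactions
A3: 1 transaction
A4: 4 transactions
A5: 2 transactions

Answer: 1,2,1,4,2; total 10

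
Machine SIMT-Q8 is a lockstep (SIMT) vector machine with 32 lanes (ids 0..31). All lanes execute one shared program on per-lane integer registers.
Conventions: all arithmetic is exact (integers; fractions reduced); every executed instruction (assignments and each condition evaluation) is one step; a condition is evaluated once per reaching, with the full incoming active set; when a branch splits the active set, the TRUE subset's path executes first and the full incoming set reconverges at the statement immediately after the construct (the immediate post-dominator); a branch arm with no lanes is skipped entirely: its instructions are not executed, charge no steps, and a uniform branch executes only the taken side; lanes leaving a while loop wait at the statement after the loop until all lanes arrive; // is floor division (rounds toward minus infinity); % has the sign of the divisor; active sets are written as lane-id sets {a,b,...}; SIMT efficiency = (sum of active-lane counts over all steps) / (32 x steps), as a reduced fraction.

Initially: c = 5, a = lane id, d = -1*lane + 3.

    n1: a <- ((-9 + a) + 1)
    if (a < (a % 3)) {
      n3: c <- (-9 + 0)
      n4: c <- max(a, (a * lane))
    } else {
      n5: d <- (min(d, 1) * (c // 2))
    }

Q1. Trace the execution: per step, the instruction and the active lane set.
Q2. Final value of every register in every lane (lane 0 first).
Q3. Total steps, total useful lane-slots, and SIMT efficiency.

step 0: a <- ((-9 + a) + 1)          {0,1,2,3,4,5,6,7,8,9,10,11,12,13,14,15,16,17,18,19,20,21,22,23,24,25,26,27,28,29,30,31}
step 1: eval (a < (a % 3))           {0,1,2,3,4,5,6,7,8,9,10,11,12,13,14,15,16,17,18,19,20,21,22,23,24,25,26,27,28,29,30,31}
step 2: c <- (-9 + 0)                {0,1,2,3,4,5,6,7}
step 3: c <- max(a, (a * lane))      {0,1,2,3,4,5,6,7}
step 4: d <- (min(d, 1) * (c // 2))  {8,9,10,11,12,13,14,15,16,17,18,19,20,21,22,23,24,25,26,27,28,29,30,31}

Answer: 5 steps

c: 0,-7,-6,-5,-4,-3,-2,-1,5,5,5,5,5,5,5,5,5,5,5,5,5,5,5,5,5,5,5,5,5,5,5,5
a: -8,-7,-6,-5,-4,-3,-2,-1,0,1,2,3,4,5,6,7,8,9,10,11,12,13,14,15,16,17,18,19,20,21,22,23
d: 3,2,1,0,-1,-2,-3,-4,-10,-12,-14,-16,-18,-20,-22,-24,-26,-28,-30,-32,-34,-36,-38,-40,-42,-44,-46,-48,-50,-52,-54,-56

steps = 5; useful = 104; efficiency = 104/160 = 13/20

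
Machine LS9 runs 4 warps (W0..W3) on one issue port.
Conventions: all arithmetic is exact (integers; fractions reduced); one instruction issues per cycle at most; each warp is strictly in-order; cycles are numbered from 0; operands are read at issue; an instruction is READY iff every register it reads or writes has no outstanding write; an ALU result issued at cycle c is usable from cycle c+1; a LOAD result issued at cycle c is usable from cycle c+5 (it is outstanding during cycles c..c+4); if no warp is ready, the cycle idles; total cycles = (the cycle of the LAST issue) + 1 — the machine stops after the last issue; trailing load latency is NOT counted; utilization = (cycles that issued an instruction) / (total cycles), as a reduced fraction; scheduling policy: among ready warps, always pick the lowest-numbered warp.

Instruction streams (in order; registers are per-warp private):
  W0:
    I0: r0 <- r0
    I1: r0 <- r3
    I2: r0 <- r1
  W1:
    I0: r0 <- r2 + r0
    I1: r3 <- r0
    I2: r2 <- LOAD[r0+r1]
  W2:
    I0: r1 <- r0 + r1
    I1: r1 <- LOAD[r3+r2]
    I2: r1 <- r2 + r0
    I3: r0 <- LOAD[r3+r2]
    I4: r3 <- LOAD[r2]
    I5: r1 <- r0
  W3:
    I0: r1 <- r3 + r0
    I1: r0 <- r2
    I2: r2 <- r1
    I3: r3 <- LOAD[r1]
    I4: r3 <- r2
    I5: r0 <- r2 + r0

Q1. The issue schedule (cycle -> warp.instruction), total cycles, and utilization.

cycle 0: W0.I0
cycle 1: W0.I1
cycle 2: W0.I2
cycle 3: W1.I0
cycle 4: W1.I1
cycle 5: W1.I2
cycle 6: W2.I0
cycle 7: W2.I1
cycle 8: W3.I0
cycle 9: W3.I1
cycle 10: W3.I2
cycle 11: W3.I3
cycle 12: W2.I2
cycle 13: W2.I3
cycle 14: W2.I4
cycle 15: idle
cycle 16: W3.I4
cycle 17: W3.I5
cycle 18: W2.I5

Answer: 19 cycles, utilization 18/19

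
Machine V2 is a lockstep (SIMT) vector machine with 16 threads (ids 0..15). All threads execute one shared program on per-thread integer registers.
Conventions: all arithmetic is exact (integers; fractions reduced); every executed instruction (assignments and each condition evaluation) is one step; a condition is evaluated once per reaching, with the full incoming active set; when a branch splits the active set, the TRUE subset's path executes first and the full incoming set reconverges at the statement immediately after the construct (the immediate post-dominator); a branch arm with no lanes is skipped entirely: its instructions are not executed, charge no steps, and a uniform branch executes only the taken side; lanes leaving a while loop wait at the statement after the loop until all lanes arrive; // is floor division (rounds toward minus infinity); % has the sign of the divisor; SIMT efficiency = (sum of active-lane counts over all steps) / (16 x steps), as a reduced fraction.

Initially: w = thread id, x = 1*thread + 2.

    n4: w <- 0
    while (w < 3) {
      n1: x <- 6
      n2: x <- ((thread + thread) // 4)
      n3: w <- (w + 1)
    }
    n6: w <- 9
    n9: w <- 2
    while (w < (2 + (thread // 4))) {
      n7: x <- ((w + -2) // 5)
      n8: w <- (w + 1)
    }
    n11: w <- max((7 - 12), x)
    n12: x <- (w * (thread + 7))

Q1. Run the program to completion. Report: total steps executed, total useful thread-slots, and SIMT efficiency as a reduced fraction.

Answer: 28 steps, 376 useful, 47/56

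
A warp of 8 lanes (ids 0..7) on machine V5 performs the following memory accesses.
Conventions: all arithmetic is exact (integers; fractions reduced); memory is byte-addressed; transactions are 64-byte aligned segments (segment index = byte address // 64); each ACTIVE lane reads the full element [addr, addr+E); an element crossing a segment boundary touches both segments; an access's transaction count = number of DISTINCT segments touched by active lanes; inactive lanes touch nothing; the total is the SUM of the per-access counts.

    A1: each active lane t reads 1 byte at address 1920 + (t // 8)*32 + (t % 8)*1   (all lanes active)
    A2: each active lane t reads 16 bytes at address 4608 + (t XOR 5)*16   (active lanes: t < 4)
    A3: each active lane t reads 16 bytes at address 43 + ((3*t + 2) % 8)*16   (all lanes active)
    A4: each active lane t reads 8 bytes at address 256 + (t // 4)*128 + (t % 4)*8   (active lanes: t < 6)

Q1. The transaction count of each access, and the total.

A1: 1 transaction
A2: 1 transaction
A3: 3 transactions
A4: 2 transactions

Answer: 1,1,3,2; total 7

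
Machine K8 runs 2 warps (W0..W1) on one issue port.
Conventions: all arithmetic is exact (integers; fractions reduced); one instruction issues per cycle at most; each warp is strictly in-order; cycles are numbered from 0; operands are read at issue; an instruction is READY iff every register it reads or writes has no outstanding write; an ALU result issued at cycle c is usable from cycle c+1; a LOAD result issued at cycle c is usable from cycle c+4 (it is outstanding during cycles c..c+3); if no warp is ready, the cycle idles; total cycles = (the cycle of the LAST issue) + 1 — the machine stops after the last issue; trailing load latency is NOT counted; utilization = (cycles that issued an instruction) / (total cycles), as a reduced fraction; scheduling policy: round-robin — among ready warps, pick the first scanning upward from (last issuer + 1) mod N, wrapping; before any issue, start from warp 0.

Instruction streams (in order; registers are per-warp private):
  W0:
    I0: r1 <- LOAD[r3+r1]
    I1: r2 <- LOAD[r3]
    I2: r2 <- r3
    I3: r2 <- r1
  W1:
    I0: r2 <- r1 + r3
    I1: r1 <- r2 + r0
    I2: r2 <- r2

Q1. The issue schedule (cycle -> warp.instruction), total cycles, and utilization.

cycle 0: W0.I0
cycle 1: W1.I0
cycle 2: W0.I1
cycle 3: W1.I1
cycle 4: W1.I2
cycle 5: idle
cycle 6: W0.I2
cycle 7: W0.I3

Answer: 8 cycles, utilization 7/8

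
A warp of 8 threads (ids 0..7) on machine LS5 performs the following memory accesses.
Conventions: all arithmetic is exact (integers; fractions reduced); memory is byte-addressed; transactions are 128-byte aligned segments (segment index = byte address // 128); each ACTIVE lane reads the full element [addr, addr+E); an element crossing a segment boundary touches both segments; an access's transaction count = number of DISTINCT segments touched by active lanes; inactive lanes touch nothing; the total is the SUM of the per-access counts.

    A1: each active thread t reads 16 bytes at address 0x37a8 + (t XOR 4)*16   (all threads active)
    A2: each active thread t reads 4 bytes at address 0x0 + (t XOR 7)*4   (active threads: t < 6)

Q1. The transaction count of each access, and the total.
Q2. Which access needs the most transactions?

A1: 2 transactions
A2: 1 transaction

Answer: 2,1; total 3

Answer: A1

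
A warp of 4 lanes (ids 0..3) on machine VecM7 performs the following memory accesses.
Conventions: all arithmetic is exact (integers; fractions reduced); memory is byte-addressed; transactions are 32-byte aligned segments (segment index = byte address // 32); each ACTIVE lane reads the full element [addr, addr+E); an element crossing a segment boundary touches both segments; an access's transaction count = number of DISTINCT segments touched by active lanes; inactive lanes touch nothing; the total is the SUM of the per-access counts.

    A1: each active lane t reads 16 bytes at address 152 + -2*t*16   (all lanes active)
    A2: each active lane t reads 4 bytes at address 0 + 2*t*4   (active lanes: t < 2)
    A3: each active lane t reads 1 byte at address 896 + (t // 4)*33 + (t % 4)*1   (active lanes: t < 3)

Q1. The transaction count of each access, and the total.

A1: 5 transactions
A2: 1 transaction
A3: 1 transaction

Answer: 5,1,1; total 7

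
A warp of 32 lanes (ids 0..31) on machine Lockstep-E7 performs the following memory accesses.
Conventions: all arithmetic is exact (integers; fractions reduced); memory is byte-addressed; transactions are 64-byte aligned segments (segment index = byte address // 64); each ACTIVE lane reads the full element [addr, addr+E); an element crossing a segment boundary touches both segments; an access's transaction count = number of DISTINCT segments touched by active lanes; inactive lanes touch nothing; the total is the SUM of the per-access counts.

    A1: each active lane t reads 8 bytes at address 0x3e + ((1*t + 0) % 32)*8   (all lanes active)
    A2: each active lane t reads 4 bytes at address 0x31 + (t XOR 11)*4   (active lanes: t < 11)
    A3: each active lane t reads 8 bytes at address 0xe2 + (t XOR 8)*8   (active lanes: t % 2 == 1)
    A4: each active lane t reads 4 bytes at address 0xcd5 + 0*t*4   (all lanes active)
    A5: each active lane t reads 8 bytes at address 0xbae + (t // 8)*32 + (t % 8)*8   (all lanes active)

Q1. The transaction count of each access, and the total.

A1: 5 transactions
A2: 2 transactions
A3: 5 transactions
A4: 1 transaction
A5: 4 transactions

Answer: 5,2,5,1,4; total 17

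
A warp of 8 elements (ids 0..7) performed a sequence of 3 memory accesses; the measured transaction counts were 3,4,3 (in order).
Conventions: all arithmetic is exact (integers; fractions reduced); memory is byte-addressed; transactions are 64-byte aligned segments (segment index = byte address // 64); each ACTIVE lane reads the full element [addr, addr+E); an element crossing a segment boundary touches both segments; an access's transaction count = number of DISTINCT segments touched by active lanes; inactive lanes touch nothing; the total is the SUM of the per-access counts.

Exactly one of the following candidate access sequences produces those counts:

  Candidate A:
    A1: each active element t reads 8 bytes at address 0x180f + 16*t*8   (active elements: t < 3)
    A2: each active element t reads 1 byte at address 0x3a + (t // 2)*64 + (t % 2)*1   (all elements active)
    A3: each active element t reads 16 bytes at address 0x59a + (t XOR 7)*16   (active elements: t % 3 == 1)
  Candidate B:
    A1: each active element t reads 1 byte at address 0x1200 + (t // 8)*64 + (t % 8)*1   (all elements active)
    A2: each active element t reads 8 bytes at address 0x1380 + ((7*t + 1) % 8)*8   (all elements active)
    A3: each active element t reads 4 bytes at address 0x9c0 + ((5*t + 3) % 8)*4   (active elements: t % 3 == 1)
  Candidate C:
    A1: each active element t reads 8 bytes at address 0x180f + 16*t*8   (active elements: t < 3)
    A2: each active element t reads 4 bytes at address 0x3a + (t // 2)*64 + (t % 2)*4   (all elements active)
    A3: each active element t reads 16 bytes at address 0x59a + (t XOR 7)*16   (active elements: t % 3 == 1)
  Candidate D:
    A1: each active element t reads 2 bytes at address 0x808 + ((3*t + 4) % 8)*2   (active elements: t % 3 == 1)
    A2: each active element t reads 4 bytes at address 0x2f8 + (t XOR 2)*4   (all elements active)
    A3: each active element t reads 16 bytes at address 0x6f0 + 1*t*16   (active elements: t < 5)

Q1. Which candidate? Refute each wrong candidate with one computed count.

B: A1 gives 1 transaction, not 3
C: A2 gives 5 transactions, not 4
D: A1 gives 1 transaction, not 3
A: all counts match (3,4,3)

Answer: A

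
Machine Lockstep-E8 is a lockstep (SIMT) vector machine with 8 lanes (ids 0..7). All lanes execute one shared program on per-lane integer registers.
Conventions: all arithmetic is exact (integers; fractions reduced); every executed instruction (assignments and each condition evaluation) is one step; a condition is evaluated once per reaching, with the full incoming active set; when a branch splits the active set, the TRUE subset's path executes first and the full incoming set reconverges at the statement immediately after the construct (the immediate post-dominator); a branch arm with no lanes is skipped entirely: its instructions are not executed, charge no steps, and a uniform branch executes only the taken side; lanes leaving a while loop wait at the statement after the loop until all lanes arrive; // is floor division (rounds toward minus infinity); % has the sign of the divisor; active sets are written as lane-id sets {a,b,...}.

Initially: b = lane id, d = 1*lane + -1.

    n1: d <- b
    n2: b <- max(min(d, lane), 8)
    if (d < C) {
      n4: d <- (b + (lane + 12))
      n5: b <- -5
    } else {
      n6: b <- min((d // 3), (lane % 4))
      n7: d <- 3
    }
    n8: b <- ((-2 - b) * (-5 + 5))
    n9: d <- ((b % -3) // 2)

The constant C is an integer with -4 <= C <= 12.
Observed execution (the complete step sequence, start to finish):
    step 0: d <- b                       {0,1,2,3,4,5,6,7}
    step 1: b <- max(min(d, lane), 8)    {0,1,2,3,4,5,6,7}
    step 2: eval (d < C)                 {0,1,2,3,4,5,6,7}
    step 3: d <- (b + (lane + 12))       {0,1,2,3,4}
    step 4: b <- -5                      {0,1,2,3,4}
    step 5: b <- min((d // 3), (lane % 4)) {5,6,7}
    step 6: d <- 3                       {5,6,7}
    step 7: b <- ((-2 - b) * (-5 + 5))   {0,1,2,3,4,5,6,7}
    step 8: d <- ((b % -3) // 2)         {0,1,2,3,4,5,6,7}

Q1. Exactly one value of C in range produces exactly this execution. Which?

Answer: C = 5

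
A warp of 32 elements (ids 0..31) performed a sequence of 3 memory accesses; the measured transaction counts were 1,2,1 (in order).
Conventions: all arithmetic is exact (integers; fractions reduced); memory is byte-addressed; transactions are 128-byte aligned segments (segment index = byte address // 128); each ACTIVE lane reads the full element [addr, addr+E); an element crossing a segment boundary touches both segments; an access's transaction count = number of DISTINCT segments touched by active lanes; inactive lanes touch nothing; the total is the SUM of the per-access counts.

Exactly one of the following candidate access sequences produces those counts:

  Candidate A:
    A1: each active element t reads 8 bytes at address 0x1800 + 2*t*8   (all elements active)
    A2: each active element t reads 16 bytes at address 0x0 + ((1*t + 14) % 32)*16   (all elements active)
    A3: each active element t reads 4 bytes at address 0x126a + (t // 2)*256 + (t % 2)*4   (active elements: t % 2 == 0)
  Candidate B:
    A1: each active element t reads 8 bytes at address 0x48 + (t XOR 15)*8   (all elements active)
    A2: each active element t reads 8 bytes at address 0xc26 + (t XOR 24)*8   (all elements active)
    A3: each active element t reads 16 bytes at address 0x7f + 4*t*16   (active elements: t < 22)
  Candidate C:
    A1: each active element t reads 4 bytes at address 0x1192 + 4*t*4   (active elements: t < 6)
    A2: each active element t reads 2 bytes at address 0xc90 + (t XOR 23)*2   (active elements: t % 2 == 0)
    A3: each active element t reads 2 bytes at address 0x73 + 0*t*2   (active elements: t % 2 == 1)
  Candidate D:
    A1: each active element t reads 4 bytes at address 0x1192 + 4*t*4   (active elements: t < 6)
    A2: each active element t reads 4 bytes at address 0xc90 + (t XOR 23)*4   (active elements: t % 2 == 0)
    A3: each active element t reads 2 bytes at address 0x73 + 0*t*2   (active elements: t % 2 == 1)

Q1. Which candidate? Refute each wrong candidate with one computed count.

A: A1 gives 4 transactions, not 1
B: A1 gives 3 transactions, not 1
C: A2 gives 1 transaction, not 2
D: all counts match (1,2,1)

Answer: D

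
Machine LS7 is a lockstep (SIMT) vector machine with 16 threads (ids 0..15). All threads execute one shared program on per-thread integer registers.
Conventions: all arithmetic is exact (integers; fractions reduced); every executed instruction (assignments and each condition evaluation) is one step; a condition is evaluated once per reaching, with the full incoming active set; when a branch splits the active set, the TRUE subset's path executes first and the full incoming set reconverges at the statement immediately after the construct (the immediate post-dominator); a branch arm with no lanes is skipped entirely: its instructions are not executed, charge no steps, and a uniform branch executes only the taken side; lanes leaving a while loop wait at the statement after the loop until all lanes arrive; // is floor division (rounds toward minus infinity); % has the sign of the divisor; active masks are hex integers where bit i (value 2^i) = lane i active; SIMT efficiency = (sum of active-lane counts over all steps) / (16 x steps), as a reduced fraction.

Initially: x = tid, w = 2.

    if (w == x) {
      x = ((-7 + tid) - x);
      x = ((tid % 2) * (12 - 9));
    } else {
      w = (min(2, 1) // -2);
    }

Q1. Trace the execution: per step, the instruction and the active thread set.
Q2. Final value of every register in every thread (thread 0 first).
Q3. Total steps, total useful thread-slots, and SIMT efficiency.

step 0: eval (w == x)                0xffff
step 1: x <- ((-7 + tid) - x)        0x0004
step 2: x <- ((tid % 2) * (12 - 9))  0x0004
step 3: w <- (min(2, 1) // -2)       0xfffb

Answer: 4 steps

x: 0,1,0,3,4,5,6,7,8,9,10,11,12,13,14,15
w: -1,-1,2,-1,-1,-1,-1,-1,-1,-1,-1,-1,-1,-1,-1,-1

steps = 4; useful = 33; efficiency = 33/64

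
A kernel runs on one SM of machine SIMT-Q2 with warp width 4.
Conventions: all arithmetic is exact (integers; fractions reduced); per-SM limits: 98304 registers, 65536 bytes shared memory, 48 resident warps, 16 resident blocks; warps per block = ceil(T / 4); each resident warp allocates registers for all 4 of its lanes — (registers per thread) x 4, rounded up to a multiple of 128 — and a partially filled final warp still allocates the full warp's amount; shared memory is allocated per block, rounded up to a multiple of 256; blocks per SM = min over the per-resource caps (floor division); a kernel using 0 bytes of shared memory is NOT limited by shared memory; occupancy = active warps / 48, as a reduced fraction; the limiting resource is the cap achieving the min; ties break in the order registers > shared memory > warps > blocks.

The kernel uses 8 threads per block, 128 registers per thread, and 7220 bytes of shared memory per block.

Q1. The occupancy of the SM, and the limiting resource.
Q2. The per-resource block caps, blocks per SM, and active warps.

Answer: occupancy 1/3, limited by shared memory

registers: 96 blocks
shared memory: 8 blocks
warps: 24 blocks
blocks: 16 blocks

Answer: 8 blocks, 16 active warps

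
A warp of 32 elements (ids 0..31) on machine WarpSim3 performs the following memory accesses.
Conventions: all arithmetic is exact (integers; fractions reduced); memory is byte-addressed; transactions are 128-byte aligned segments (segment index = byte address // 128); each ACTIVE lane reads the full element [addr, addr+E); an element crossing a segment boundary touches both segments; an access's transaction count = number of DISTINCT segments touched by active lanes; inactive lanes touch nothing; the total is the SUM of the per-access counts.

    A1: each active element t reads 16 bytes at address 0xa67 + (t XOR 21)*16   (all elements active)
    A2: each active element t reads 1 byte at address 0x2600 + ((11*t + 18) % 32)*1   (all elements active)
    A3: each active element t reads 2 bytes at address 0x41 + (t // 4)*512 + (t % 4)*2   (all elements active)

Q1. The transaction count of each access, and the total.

A1: 5 transactions
A2: 1 transaction
A3: 8 transactions

Answer: 5,1,8; total 14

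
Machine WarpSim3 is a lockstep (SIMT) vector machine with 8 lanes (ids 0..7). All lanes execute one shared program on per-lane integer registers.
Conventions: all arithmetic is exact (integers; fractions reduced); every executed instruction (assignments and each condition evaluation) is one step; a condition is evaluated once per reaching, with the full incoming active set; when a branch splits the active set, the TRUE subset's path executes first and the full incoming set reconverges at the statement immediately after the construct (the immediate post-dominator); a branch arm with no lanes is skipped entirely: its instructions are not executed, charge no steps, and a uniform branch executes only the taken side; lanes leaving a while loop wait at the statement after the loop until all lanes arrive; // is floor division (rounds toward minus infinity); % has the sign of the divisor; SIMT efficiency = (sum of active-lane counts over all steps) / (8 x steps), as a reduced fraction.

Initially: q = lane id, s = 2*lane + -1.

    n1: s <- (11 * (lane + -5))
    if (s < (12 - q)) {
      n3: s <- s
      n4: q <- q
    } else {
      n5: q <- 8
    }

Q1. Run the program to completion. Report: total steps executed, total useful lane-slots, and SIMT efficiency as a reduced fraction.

Answer: 5 steps, 30 useful, 3/4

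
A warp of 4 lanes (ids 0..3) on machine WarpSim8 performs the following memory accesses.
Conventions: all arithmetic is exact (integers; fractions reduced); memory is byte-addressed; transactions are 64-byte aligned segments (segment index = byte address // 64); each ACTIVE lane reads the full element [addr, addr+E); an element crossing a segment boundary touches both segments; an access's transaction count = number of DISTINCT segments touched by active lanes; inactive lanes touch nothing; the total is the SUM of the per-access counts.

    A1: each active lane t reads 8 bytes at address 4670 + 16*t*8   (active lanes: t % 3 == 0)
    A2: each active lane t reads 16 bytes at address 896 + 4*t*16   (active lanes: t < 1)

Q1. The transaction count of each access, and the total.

A1: 4 transactions
A2: 1 transaction

Answer: 4,1; total 5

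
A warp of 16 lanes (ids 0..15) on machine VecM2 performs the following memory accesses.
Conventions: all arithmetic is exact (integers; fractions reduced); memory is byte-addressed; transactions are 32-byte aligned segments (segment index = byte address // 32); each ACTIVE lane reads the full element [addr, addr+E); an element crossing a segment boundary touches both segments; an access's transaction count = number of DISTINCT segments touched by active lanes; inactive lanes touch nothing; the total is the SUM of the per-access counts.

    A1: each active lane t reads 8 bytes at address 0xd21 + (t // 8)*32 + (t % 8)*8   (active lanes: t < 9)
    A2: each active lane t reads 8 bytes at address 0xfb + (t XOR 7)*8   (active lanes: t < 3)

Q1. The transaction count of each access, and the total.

A1: 3 transactions
A2: 1 transaction

Answer: 3,1; total 4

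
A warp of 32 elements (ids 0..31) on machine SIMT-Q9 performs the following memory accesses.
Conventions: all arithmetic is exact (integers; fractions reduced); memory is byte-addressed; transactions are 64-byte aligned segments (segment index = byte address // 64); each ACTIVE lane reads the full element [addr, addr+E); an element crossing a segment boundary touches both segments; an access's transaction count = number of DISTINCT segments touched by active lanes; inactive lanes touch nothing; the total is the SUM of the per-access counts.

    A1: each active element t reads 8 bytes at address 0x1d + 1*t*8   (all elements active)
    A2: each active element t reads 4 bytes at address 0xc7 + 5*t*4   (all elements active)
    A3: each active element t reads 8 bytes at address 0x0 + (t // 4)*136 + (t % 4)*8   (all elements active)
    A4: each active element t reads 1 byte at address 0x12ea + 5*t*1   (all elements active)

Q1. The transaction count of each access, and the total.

A1: 5 transactions
A2: 10 transactions
A3: 11 transactions
A4: 4 transactions

Answer: 5,10,11,4; total 30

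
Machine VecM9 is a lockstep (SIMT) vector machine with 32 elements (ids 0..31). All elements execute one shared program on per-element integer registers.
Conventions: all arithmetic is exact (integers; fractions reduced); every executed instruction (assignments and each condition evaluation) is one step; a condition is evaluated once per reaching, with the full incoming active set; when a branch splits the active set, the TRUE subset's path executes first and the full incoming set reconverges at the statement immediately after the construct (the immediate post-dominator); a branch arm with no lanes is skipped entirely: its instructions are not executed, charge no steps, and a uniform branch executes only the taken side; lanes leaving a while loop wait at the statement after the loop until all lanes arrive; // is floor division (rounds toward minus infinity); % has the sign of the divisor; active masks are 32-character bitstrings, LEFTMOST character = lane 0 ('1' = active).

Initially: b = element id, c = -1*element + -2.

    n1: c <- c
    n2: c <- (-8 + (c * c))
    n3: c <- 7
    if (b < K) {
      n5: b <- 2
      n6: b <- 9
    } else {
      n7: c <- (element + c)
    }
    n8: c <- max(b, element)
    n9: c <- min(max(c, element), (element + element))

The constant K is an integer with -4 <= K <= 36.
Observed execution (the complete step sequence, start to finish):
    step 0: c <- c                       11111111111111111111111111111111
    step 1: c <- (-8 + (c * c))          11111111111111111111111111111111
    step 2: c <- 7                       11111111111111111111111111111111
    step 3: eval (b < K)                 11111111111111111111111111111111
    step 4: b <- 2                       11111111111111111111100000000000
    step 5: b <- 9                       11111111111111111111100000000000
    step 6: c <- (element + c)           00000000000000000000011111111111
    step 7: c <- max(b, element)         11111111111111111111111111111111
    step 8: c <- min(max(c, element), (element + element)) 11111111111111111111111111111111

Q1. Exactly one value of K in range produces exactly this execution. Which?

Answer: K = 21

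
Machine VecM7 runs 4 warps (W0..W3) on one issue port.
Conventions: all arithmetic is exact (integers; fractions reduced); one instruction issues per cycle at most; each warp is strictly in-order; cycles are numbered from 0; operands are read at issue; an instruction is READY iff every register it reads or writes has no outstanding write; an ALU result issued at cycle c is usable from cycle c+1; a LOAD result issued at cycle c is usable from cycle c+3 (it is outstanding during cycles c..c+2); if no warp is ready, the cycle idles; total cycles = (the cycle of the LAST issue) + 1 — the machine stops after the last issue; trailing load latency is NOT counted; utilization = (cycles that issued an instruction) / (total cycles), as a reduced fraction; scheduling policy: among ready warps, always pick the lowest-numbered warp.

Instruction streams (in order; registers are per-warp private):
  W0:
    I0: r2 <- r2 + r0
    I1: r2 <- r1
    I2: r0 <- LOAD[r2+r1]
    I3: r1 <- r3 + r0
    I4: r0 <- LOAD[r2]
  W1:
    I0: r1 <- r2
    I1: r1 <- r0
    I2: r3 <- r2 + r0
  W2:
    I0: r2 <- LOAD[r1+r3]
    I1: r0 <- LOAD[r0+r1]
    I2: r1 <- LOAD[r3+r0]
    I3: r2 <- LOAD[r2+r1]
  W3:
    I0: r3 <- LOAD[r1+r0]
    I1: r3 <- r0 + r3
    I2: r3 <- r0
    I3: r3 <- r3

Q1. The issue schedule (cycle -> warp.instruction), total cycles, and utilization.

cycle 0: W0.I0
cycle 1: W0.I1
cycle 2: W0.I2
cycle 3: W1.I0
cycle 4: W1.I1
cycle 5: W0.I3
cycle 6: W0.I4
cycle 7: W1.I2
cycle 8: W2.I0
cycle 9: W2.I1
cycle 10: W3.I0
cycle 11: idle
cycle 12: W2.I2
cycle 13: W3.I1
cycle 14: W3.I2
cycle 15: W2.I3
cycle 16: W3.I3

Answer: 17 cycles, utilization 16/17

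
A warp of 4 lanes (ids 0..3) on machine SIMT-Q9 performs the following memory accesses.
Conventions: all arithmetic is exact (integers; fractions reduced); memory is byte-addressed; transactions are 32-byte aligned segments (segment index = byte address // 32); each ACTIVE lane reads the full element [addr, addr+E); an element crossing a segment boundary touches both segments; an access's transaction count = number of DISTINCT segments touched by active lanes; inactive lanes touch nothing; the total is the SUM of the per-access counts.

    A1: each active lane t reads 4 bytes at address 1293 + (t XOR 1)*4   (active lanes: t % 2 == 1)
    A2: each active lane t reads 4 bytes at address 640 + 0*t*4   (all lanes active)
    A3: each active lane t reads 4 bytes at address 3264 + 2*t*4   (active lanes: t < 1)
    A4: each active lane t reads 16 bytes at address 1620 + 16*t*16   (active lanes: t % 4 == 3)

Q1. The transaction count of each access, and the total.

A1: 1 transaction
A2: 1 transaction
A3: 1 transaction
A4: 2 transactions

Answer: 1,1,1,2; total 5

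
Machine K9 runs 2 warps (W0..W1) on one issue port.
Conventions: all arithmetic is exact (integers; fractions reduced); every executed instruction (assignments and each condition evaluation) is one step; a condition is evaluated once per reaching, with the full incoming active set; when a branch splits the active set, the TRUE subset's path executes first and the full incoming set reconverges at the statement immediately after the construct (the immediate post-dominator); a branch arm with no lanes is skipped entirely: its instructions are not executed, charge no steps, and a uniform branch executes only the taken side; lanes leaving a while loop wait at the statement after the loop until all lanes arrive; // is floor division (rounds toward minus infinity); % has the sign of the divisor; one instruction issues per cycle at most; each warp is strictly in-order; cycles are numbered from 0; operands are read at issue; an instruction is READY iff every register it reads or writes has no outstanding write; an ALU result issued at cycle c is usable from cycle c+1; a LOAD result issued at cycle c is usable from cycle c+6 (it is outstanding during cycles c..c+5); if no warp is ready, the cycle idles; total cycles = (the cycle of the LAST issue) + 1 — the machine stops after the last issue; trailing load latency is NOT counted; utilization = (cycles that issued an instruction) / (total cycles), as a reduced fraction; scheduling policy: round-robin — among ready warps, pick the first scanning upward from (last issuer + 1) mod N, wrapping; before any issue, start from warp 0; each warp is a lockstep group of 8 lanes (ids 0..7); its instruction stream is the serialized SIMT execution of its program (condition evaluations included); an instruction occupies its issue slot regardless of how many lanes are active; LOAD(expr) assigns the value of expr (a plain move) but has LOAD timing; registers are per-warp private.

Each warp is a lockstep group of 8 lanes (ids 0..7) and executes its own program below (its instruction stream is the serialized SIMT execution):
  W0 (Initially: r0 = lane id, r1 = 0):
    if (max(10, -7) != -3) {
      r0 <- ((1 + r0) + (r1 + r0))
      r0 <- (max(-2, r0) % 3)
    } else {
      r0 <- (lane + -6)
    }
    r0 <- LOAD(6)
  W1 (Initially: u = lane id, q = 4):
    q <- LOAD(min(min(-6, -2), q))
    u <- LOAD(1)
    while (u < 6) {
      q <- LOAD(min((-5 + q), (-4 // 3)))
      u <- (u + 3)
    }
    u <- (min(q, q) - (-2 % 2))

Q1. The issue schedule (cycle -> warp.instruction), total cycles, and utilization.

cycle 0: W0.I0
cycle 1: W1.I0
cycle 2: W0.I1
cycle 3: W1.I1
cycle 4: W0.I2
cycle 5: W0.I3
cycle 6: idle
cycle 7: idle
cycle 8: idle
cycle 9: W1.I2
cycle 10: W1.I3
cycle 11: W1.I4
cycle 12: W1.I5
cycle 13: idle
cycle 14: idle
cycle 15: idle
cycle 16: W1.I6
cycle 17: W1.I7
cycle 18: W1.I8
cycle 19: idle
cycle 20: idle
cycle 21: idle
cycle 22: W1.I9

Answer: 23 cycles, utilization 14/23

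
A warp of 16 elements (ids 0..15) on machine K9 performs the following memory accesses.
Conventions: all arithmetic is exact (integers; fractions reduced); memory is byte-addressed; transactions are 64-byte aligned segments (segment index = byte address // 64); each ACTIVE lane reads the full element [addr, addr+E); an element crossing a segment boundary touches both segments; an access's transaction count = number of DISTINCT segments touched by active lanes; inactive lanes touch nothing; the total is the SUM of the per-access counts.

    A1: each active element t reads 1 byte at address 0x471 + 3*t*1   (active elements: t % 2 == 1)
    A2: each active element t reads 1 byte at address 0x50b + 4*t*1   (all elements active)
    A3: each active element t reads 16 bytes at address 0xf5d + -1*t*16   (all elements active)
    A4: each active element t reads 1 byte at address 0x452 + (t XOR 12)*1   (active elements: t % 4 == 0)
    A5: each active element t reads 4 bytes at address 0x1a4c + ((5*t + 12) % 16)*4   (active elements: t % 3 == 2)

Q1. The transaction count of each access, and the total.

A1: 2 transactions
A2: 2 transactions
A3: 5 transactions
A4: 1 transaction
A5: 1 transaction

Answer: 2,2,5,1,1; total 11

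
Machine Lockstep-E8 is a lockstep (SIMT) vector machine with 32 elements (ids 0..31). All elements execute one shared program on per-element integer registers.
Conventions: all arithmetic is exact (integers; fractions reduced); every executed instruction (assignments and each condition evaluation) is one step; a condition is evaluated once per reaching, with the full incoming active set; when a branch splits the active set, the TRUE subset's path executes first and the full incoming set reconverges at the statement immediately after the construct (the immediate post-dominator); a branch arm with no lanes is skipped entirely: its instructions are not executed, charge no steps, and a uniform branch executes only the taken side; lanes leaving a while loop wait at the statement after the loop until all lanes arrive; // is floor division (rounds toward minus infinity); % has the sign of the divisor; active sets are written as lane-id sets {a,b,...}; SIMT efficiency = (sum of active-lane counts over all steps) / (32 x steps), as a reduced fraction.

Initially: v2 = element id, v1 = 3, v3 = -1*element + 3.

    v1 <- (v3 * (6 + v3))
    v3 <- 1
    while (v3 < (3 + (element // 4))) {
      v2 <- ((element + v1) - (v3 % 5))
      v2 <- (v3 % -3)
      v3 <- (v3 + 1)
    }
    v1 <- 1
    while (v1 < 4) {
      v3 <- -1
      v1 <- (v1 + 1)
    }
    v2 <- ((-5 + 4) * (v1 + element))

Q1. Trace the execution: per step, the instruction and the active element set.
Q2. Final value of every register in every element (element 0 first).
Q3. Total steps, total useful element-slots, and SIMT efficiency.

step 0: v1 <- (v3 * (6 + v3))        {0,1,2,3,4,5,6,7,8,9,10,11,12,13,14,15,16,17,18,19,20,21,22,23,24,25,26,27,28,29,30,31}
step 1: v3 <- 1                      {0,1,2,3,4,5,6,7,8,9,10,11,12,13,14,15,16,17,18,19,20,21,22,23,24,25,26,27,28,29,30,31}
step 2: eval (v3 < (3 + (element // 4))) {0,1,2,3,4,5,6,7,8,9,10,11,12,13,14,15,16,17,18,19,20,21,22,23,24,25,26,27,28,29,30,31}
step 3: v2 <- ((element + v1) - (v3 % 5)) {0,1,2,3,4,5,6,7,8,9,10,11,12,13,14,15,16,17,18,19,20,21,22,23,24,25,26,27,28,29,30,31}
step 4: v2 <- (v3 % -3)              {0,1,2,3,4,5,6,7,8,9,10,11,12,13,14,15,16,17,18,19,20,21,22,23,24,25,26,27,28,29,30,31}
step 5: v3 <- (v3 + 1)               {0,1,2,3,4,5,6,7,8,9,10,11,12,13,14,15,16,17,18,19,20,21,22,23,24,25,26,27,28,29,30,31}
step 6: eval (v3 < (3 + (element // 4))) {0,1,2,3,4,5,6,7,8,9,10,11,12,13,14,15,16,17,18,19,20,21,22,23,24,25,26,27,28,29,30,31}
step 7: v2 <- ((element + v1) - (v3 % 5)) {0,1,2,3,4,5,6,7,8,9,10,11,12,13,14,15,16,17,18,19,20,21,22,23,24,25,26,27,28,29,30,31}
step 8: v2 <- (v3 % -3)              {0,1,2,3,4,5,6,7,8,9,10,11,12,13,14,15,16,17,18,19,20,21,22,23,24,25,26,27,28,29,30,31}
step 9: v3 <- (v3 + 1)               {0,1,2,3,4,5,6,7,8,9,10,11,12,13,14,15,16,17,18,19,20,21,22,23,24,25,26,27,28,29,30,31}
step 10: eval (v3 < (3 + (element // 4))) {0,1,2,3,4,5,6,7,8,9,10,11,12,13,14,15,16,17,18,19,20,21,22,23,24,25,26,27,28,29,30,31}
step 11: v2 <- ((element + v1) - (v3 % 5)) {4,5,6,7,8,9,10,11,12,13,14,15,16,17,18,19,20,21,22,23,24,25,26,27,28,29,30,31}
step 12: v2 <- (v3 % -3)              {4,5,6,7,8,9,10,11,12,13,14,15,16,17,18,19,20,21,22,23,24,25,26,27,28,29,30,31}
step 13: v3 <- (v3 + 1)               {4,5,6,7,8,9,10,11,12,13,14,15,16,17,18,19,20,21,22,23,24,25,26,27,28,29,30,31}
step 14: eval (v3 < (3 + (element // 4))) {4,5,6,7,8,9,10,11,12,13,14,15,16,17,18,19,20,21,22,23,24,25,26,27,28,29,30,31}
step 15: v2 <- ((element + v1) - (v3 % 5)) {8,9,10,11,12,13,14,15,16,17,18,19,20,21,22,23,24,25,26,27,28,29,30,31}
step 16: v2 <- (v3 % -3)              {8,9,10,11,12,13,14,15,16,17,18,19,20,21,22,23,24,25,26,27,28,29,30,31}
step 17: v3 <- (v3 + 1)               {8,9,10,11,12,13,14,15,16,17,18,19,20,21,22,23,24,25,26,27,28,29,30,31}
step 18: eval (v3 < (3 + (element // 4))) {8,9,10,11,12,13,14,15,16,17,18,19,20,21,22,23,24,25,26,27,28,29,30,31}
step 19: v2 <- ((element + v1) - (v3 % 5)) {12,13,14,15,16,17,18,19,20,21,22,23,24,25,26,27,28,29,30,31}
step 20: v2 <- (v3 % -3)              {12,13,14,15,16,17,18,19,20,21,22,23,24,25,26,27,28,29,30,31}
step 21: v3 <- (v3 + 1)               {12,13,14,15,16,17,18,19,20,21,22,23,24,25,26,27,28,29,30,31}
step 22: eval (v3 < (3 + (element // 4))) {12,13,14,15,16,17,18,19,20,21,22,23,24,25,26,27,28,29,30,31}
step 23: v2 <- ((element + v1) - (v3 % 5)) {16,17,18,19,20,21,22,23,24,25,26,27,28,29,30,31}
step 24: v2 <- (v3 % -3)              {16,17,18,19,20,21,22,23,24,25,26,27,28,29,30,31}
step 25: v3 <- (v3 + 1)               {16,17,18,19,20,21,22,23,24,25,26,27,28,29,30,31}
step 26: eval (v3 < (3 + (element // 4))) {16,17,18,19,20,21,22,23,24,25,26,27,28,29,30,31}
step 27: v2 <- ((element + v1) - (v3 % 5)) {20,21,22,23,24,25,26,27,28,29,30,31}
step 28: v2 <- (v3 % -3)              {20,21,22,23,24,25,26,27,28,29,30,31}
step 29: v3 <- (v3 + 1)               {20,21,22,23,24,25,26,27,28,29,30,31}
step 30: eval (v3 < (3 + (element // 4))) {20,21,22,23,24,25,26,27,28,29,30,31}
step 31: v2 <- ((element + v1) - (v3 % 5)) {24,25,26,27,28,29,30,31}
step 32: v2 <- (v3 % -3)              {24,25,26,27,28,29,30,31}
step 33: v3 <- (v3 + 1)               {24,25,26,27,28,29,30,31}
step 34: eval (v3 < (3 + (element // 4))) {24,25,26,27,28,29,30,31}
step 35: v2 <- ((element + v1) - (v3 % 5)) {28,29,30,31}
step 36: v2 <- (v3 % -3)              {28,29,30,31}
step 37: v3 <- (v3 + 1)               {28,29,30,31}
step 38: eval (v3 < (3 + (element // 4))) {28,29,30,31}
step 39: v1 <- 1                      {0,1,2,3,4,5,6,7,8,9,10,11,12,13,14,15,16,17,18,19,20,21,22,23,24,25,26,27,28,29,30,31}
step 40: eval (v1 < 4)                {0,1,2,3,4,5,6,7,8,9,10,11,12,13,14,15,16,17,18,19,20,21,22,23,24,25,26,27,28,29,30,31}
step 41: v3 <- -1                     {0,1,2,3,4,5,6,7,8,9,10,11,12,13,14,15,16,17,18,19,20,21,22,23,24,25,26,27,28,29,30,31}
step 42: v1 <- (v1 + 1)               {0,1,2,3,4,5,6,7,8,9,10,11,12,13,14,15,16,17,18,19,20,21,22,23,24,25,26,27,28,29,30,31}
step 43: eval (v1 < 4)                {0,1,2,3,4,5,6,7,8,9,10,11,12,13,14,15,16,17,18,19,20,21,22,23,24,25,26,27,28,29,30,31}
step 44: v3 <- -1                     {0,1,2,3,4,5,6,7,8,9,10,11,12,13,14,15,16,17,18,19,20,21,22,23,24,25,26,27,28,29,30,31}
step 45: v1 <- (v1 + 1)               {0,1,2,3,4,5,6,7,8,9,10,11,12,13,14,15,16,17,18,19,20,21,22,23,24,25,26,27,28,29,30,31}
step 46: eval (v1 < 4)                {0,1,2,3,4,5,6,7,8,9,10,11,12,13,14,15,16,17,18,19,20,21,22,23,24,25,26,27,28,29,30,31}
step 47: v3 <- -1                     {0,1,2,3,4,5,6,7,8,9,10,11,12,13,14,15,16,17,18,19,20,21,22,23,24,25,26,27,28,29,30,31}
step 48: v1 <- (v1 + 1)               {0,1,2,3,4,5,6,7,8,9,10,11,12,13,14,15,16,17,18,19,20,21,22,23,24,25,26,27,28,29,30,31}
step 49: eval (v1 < 4)                {0,1,2,3,4,5,6,7,8,9,10,11,12,13,14,15,16,17,18,19,20,21,22,23,24,25,26,27,28,29,30,31}
step 50: v2 <- ((-5 + 4) * (v1 + element)) {0,1,2,3,4,5,6,7,8,9,10,11,12,13,14,15,16,17,18,19,20,21,22,23,24,25,26,27,28,29,30,31}

Answer: 51 steps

v2: -4,-5,-6,-7,-8,-9,-10,-11,-12,-13,-14,-15,-16,-17,-18,-19,-20,-21,-22,-23,-24,-25,-26,-27,-28,-29,-30,-31,-32,-33,-34,-35
v1: 4,4,4,4,4,4,4,4,4,4,4,4,4,4,4,4,4,4,4,4,4,4,4,4,4,4,4,4,4,4,4,4
v3: -1,-1,-1,-1,-1,-1,-1,-1,-1,-1,-1,-1,-1,-1,-1,-1,-1,-1,-1,-1,-1,-1,-1,-1,-1,-1,-1,-1,-1,-1,-1,-1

steps = 51; useful = 1184; efficiency = 1184/1632 = 37/51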